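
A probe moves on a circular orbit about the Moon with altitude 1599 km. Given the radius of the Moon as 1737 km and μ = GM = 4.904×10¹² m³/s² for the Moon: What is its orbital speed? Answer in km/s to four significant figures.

v ≈ 1.212 km/s

r = 1737 + 1599 = 3336.0 km = 3.3360×10⁶ m.
For a circular orbit v = √(μ/r) = √(4.904×10¹² / 3.336×10⁶) = √(1.470×10⁶) = 1212 m/s.
That is 1.212 km/s.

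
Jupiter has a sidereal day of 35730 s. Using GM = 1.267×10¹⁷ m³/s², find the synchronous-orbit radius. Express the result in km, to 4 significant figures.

A synchronous orbit has period T, so by Kepler's third law a = (μT²/4π²)^(1/3).
μT²/4π² = 1.267×10¹⁷ × (3.573×10⁴)² / 39.48 = 4.097×10²⁴ m³.
a = 1.600×10⁸ m = 1.6002×10⁵ km.

r_sync ≈ 1.600×10⁵ km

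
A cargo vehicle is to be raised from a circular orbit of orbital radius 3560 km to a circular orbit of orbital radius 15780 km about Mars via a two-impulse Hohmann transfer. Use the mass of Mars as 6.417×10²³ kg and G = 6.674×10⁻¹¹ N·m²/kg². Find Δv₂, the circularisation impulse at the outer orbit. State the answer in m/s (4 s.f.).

μ = GM = 6.674×10⁻¹¹ × 6.417×10²³ = 4.283×10¹³ m³/s².
r₁ = 3560 km = 3.560×10⁶ m.
r₂ = 15780 km = 1.578×10⁷ m.
Transfer ellipse a_t = (r₁ + r₂)/2 = 9.670×10⁶ m.
At r₁: circular v_c1 = √(μ/r₁) = 3468 m/s; transfer-periapsis v_p = √[μ(2/r₁ − 1/a_t)] = 4431 m/s.
At r₂: circular v_c2 = √(μ/r₂) = 1647 m/s; transfer-apoapsis v_a = √[μ(2/r₂ − 1/a_t)] = 999.6 m/s.
Δv₂ = v_c2 − v_a = 647.8 m/s.

Δv ≈ 647.8 m/s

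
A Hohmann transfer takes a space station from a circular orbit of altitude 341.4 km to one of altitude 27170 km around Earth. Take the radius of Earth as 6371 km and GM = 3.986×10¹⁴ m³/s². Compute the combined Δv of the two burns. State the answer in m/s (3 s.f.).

Δv_total ≈ 3700 m/s

r₁ = 6371 + 341.4 = 6712.4 km = 6.7124×10⁶ m.
r₂ = 6371 + 27170 = 33541 km = 3.3541×10⁷ m.
Transfer ellipse a_t = (r₁ + r₂)/2 = 2.013×10⁷ m.
At r₁: circular v_c1 = √(μ/r₁) = 7706 m/s; transfer-perigee v_p = √[μ(2/r₁ − 1/a_t)] = 9948 m/s.
Δv₁ = v_p − v_c1 = 2242 m/s.
At r₂: circular v_c2 = √(μ/r₂) = 3447 m/s; transfer-apogee v_a = √[μ(2/r₂ − 1/a_t)] = 1991 m/s.
Δv₂ = v_c2 − v_a = 1456 m/s.
Total Δv = Δv₁ + Δv₂ = 3698 m/s.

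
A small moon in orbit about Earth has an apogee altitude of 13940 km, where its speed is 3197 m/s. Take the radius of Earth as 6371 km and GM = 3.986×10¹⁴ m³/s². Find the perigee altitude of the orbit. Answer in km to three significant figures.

perigee altitude ≈ 780 km

r_a = 6371 + 13940 = 20311 km = 2.031×10⁷ m.
Specific energy ε = v²/2 − μ/r = -1.451×10⁷ J/kg, so a = −μ/(2ε) = 1.373×10⁷ m.
The apsides satisfy r_p + r_a = 2a, so the perigee radius is 2a − r_a = 7.151×10⁶ m = 7151.3 km.
Perigee altitude = 7151.3 − 6371 = 780.33 km.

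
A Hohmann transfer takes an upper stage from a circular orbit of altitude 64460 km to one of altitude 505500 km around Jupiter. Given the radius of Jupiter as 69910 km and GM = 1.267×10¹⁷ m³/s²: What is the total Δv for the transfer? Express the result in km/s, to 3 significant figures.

Δv_total ≈ 14.1 km/s

r₁ = 69910 + 64460 = 134370 km = 1.3437×10⁸ m.
r₂ = 69910 + 505500 = 575410 km = 5.7541×10⁸ m.
Transfer ellipse a_t = (r₁ + r₂)/2 = 3.549×10⁸ m.
At r₁: circular v_c1 = √(μ/r₁) = 30710 m/s; transfer-perijove v_p = √[μ(2/r₁ − 1/a_t)] = 39100 m/s.
Δv₁ = v_p − v_c1 = 8393 m/s.
At r₂: circular v_c2 = √(μ/r₂) = 14840 m/s; transfer-apojove v_a = √[μ(2/r₂ − 1/a_t)] = 9131 m/s.
Δv₂ = v_c2 − v_a = 5708 m/s.
Total Δv = Δv₁ + Δv₂ = 14100 m/s = 14.10 km/s.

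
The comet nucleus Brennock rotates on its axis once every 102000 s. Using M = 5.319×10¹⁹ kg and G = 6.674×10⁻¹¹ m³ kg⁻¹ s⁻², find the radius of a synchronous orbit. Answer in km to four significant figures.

r_sync ≈ 978.0 km

μ = GM = 6.674×10⁻¹¹ × 5.319×10¹⁹ = 3.550×10⁹ m³/s².
A synchronous orbit has period T, so by Kepler's third law a = (μT²/4π²)^(1/3).
μT²/4π² = 3.550×10⁹ × (1.020×10⁵)² / 39.48 = 9.355×10¹⁷ m³.
a = 9.780×10⁵ m = 978.03 km.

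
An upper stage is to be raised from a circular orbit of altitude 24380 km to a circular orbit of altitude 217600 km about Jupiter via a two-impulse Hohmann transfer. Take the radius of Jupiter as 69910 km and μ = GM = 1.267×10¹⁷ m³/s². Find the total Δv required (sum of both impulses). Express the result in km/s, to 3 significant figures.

r₁ = 69910 + 24380 = 94290 km = 9.4290×10⁷ m.
r₂ = 69910 + 217600 = 287510 km = 2.8751×10⁸ m.
Transfer ellipse a_t = (r₁ + r₂)/2 = 1.909×10⁸ m.
At r₁: circular v_c1 = √(μ/r₁) = 36660 m/s; transfer-perijove v_p = √[μ(2/r₁ − 1/a_t)] = 44990 m/s.
Δv₁ = v_p − v_c1 = 8329 m/s.
At r₂: circular v_c2 = √(μ/r₂) = 20990 m/s; transfer-apojove v_a = √[μ(2/r₂ − 1/a_t)] = 14750 m/s.
Δv₂ = v_c2 − v_a = 6239 m/s.
Total Δv = Δv₁ + Δv₂ = 14570 m/s = 14.57 km/s.

Δv_total ≈ 14.6 km/s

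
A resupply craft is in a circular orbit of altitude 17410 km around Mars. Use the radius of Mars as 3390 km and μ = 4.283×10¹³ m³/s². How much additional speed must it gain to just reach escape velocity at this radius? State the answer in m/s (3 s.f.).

Δv ≈ 594 m/s

r = 3390 + 17410 = 20800 km = 2.0800×10⁷ m.
Circular speed v_c = √(μ/r) = 1435 m/s.
Escape speed v_esc = √(2μ/r) = √2 × v_c = 2029 m/s.
Δv = v_esc − v_c = 594.4 m/s.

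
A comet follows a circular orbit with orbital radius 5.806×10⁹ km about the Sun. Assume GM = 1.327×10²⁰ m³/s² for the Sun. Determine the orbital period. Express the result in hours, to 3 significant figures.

T ≈ 2120000 hours

r = 5.806×10⁹ km = 5.806×10¹² m.
Kepler's third law: T = 2π√(r³/μ) = 2π√((5.806×10¹²)³ / 1.327×10²⁰).
r³/μ = 1.475×10¹⁸ s², so T = 2π × 1.214×10⁹ = 7.631×10⁹ s.
Converting: 7.631×10⁹ s ÷ 3600 = 2.120×10⁶ hours.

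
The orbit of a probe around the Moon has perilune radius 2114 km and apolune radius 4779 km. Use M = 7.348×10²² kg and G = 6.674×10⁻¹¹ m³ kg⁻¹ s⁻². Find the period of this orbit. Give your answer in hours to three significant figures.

T ≈ 5.04 hours

μ = GM = 6.674×10⁻¹¹ × 7.348×10²² = 4.904×10¹² m³/s².
Semi-major axis a = (r_p + r_a)/2 = (2114.0 + 4779.0)/2 = 3446.5 km = 3.446×10⁶ m.
By Kepler's third law T = 2π√(a³/μ) = 2π × 2.889×10³ = 1.815×10⁴ s.
= 5.043 hours.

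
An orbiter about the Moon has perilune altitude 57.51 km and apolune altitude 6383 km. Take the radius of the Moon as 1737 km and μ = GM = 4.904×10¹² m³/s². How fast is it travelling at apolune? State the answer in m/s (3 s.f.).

r_p = 1737 + 57.51 = 1794.5 km = 1.7945×10⁶ m.
r_a = 1737 + 6383 = 8120.0 km = 8.1200×10⁶ m.
Semi-major axis a = (r_p + r_a)/2 = 4957.3 km = 4.957×10⁶ m.
Vis-viva: v² = μ(2/r − 1/a) = 4.904×10¹² × (2.463×10⁻⁷ − 2.017×10⁻⁷) = 2.186×10⁵ m²/s².
v = 467.6 m/s.

v ≈ 468 m/s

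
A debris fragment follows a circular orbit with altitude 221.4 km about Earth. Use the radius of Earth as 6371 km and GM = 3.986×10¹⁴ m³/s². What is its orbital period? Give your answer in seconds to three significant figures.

T ≈ 5330 seconds

r = 6371 + 221.4 = 6592.4 km = 6.5924×10⁶ m.
Kepler's third law: T = 2π√(r³/μ) = 2π√((6.592×10⁶)³ / 3.986×10¹⁴).
r³/μ = 7.188×10⁵ s², so T = 2π × 8.478×10² = 5.327×10³ s.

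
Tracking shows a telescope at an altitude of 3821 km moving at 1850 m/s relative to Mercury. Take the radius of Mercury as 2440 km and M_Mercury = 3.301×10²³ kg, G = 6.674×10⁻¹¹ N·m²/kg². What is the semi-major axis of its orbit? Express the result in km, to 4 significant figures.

a ≈ 6094 km

μ = GM = 6.674×10⁻¹¹ × 3.301×10²³ = 2.203×10¹³ m³/s².
r = 2440 + 3821 = 6261.0 km = 6.261×10⁶ m.
Vis-viva rearranged: 1/a = 2/r − v²/μ = 3.194×10⁻⁷ − 1.554×10⁻⁷ = 1.641×10⁻⁷ m⁻¹.
a = 6.094×10⁶ m = 6094.3 km.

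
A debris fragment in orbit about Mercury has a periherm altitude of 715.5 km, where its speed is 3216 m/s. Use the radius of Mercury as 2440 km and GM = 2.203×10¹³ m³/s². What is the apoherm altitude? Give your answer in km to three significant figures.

apoherm altitude ≈ 6570 km

r_p = 2440 + 715.5 = 3155.5 km = 3.156×10⁶ m.
Specific energy ε = v²/2 − μ/r = -1.810×10⁶ J/kg, so a = −μ/(2ε) = 6.085×10⁶ m.
The apsides satisfy r_p + r_a = 2a, so the apoherm radius is 2a − r_p = 9.015×10⁶ m = 9014.9 km.
Apoherm altitude = 9014.9 − 2440 = 6574.9 km.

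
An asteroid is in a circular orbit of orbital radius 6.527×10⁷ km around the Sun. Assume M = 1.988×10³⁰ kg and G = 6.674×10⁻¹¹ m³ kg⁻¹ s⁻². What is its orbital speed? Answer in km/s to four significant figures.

μ = GM = 6.674×10⁻¹¹ × 1.988×10³⁰ = 1.327×10²⁰ m³/s².
r = 6.527×10⁷ km = 6.527×10¹⁰ m.
For a circular orbit v = √(μ/r) = √(1.327×10²⁰ / 6.527×10¹⁰) = √(2.033×10⁹) = 45090 m/s.
That is 45.09 km/s.

v ≈ 45.09 km/s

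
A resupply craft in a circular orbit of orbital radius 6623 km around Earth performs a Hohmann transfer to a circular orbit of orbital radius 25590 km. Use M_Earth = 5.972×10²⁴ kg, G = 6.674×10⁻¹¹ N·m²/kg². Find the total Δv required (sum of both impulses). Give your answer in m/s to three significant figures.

Δv_total ≈ 3440 m/s

μ = GM = 6.674×10⁻¹¹ × 5.972×10²⁴ = 3.986×10¹⁴ m³/s².
r₁ = 6623 km = 6.623×10⁶ m.
r₂ = 25590 km = 2.559×10⁷ m.
Transfer ellipse a_t = (r₁ + r₂)/2 = 1.611×10⁷ m.
At r₁: circular v_c1 = √(μ/r₁) = 7758 m/s; transfer-perigee v_p = √[μ(2/r₁ − 1/a_t)] = 9778 m/s.
Δv₁ = v_p − v_c1 = 2021 m/s.
At r₂: circular v_c2 = √(μ/r₂) = 3947 m/s; transfer-apogee v_a = √[μ(2/r₂ − 1/a_t)] = 2531 m/s.
Δv₂ = v_c2 − v_a = 1416 m/s.
Total Δv = Δv₁ + Δv₂ = 3436 m/s.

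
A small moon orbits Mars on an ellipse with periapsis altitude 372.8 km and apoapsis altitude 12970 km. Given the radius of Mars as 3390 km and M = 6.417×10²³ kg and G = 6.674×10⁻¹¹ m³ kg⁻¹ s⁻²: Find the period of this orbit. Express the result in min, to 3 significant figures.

μ = GM = 6.674×10⁻¹¹ × 6.417×10²³ = 4.283×10¹³ m³/s².
r_p = 3390 + 372.8 = 3762.8 km = 3.7628×10⁶ m.
r_a = 3390 + 12970 = 16360 km = 1.6360×10⁷ m.
Semi-major axis a = (r_p + r_a)/2 = (3762.8 + 16360)/2 = 10061 km = 1.006×10⁷ m.
By Kepler's third law T = 2π√(a³/μ) = 2π × 4.877×10³ = 3.064×10⁴ s.
= 510.7 min.

T ≈ 511 min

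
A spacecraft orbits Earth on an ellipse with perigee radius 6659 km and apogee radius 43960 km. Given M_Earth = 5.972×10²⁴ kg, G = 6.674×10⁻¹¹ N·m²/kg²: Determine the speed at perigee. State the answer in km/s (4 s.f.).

v ≈ 10.20 km/s

μ = GM = 6.674×10⁻¹¹ × 5.972×10²⁴ = 3.986×10¹⁴ m³/s².
Semi-major axis a = (r_p + r_a)/2 = 25310 km = 2.531×10⁷ m.
Vis-viva: v² = μ(2/r − 1/a) = 3.986×10¹⁴ × (3.003×10⁻⁷ − 3.951×10⁻⁸) = 1.040×10⁸ m²/s².
v = 10200 m/s = 10.20 km/s.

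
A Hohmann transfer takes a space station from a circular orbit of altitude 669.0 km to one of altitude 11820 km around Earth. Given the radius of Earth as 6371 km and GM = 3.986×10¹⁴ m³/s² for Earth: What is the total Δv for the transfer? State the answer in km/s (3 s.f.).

r₁ = 6371 + 669.0 = 7040.0 km = 7.0400×10⁶ m.
r₂ = 6371 + 11820 = 18191 km = 1.8191×10⁷ m.
Transfer ellipse a_t = (r₁ + r₂)/2 = 1.262×10⁷ m.
At r₁: circular v_c1 = √(μ/r₁) = 7525 m/s; transfer-perigee v_p = √[μ(2/r₁ − 1/a_t)] = 9036 m/s.
Δv₁ = v_p − v_c1 = 1511 m/s.
At r₂: circular v_c2 = √(μ/r₂) = 4681 m/s; transfer-apogee v_a = √[μ(2/r₂ − 1/a_t)] = 3497 m/s.
Δv₂ = v_c2 − v_a = 1184 m/s.
Total Δv = Δv₁ + Δv₂ = 2695 m/s = 2.695 km/s.

Δv_total ≈ 2.70 km/s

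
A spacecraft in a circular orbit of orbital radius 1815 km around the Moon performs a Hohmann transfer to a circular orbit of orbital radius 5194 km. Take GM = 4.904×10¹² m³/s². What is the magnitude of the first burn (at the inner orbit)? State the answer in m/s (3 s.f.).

r₁ = 1815 km = 1.815×10⁶ m.
r₂ = 5194 km = 5.194×10⁶ m.
Transfer ellipse a_t = (r₁ + r₂)/2 = 3.504×10⁶ m.
At r₁: circular v_c1 = √(μ/r₁) = 1644 m/s; transfer-perilune v_p = √[μ(2/r₁ − 1/a_t)] = 2001 m/s.
Δv₁ = v_p − v_c1 = 357.4 m/s.

Δv ≈ 357 m/s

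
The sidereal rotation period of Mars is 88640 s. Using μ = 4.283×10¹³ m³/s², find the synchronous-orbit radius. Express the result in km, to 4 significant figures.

A synchronous orbit has period T, so by Kepler's third law a = (μT²/4π²)^(1/3).
μT²/4π² = 4.283×10¹³ × (8.864×10⁴)² / 39.48 = 8.524×10²¹ m³.
a = 2.043×10⁷ m = 20428 km.

r_sync ≈ 20430 km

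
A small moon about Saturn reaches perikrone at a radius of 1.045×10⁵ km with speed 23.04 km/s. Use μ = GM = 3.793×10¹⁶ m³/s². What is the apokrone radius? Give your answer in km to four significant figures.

apokrone radius ≈ 2.843×10⁵ km

r_p = 1.045×10⁸ m.
Specific energy ε = v²/2 − μ/r = -9.755×10⁷ J/kg, so a = −μ/(2ε) = 1.944×10⁸ m.
The apsides satisfy r_p + r_a = 2a, so the apokrone radius is 2a − r_p = 2.843×10⁸ m = 2.8434×10⁵ km.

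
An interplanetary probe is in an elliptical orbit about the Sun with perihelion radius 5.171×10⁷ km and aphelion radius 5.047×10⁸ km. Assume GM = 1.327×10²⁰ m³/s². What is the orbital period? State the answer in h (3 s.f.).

Semi-major axis a = (r_p + r_a)/2 = (5.1710×10⁷ + 5.0470×10⁸)/2 = 2.7820×10⁸ km = 2.782×10¹¹ m.
By Kepler's third law T = 2π√(a³/μ) = 2π × 1.274×10⁷ = 8.004×10⁷ s.
= 22230 h.

T ≈ 22200 h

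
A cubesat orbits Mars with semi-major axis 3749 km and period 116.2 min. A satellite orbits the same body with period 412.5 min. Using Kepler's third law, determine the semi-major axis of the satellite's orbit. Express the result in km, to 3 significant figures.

a₂ ≈ 8720 km

Kepler's third law: a³ ∝ T², so a₂ = a₁ (T₂/T₁)^(2/3).
T₂/T₁ = 3.550, (T₂/T₁)^(2/3) = 2.327.
a₂ = 3749 × 2.327 = 8724 km.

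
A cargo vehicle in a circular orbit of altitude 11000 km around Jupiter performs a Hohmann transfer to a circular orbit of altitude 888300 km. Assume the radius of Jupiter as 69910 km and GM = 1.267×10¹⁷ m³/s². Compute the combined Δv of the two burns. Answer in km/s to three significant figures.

r₁ = 69910 + 11000 = 80910 km = 8.0910×10⁷ m.
r₂ = 69910 + 888300 = 958210 km = 9.5821×10⁸ m.
Transfer ellipse a_t = (r₁ + r₂)/2 = 5.196×10⁸ m.
At r₁: circular v_c1 = √(μ/r₁) = 39570 m/s; transfer-perijove v_p = √[μ(2/r₁ − 1/a_t)] = 53740 m/s.
Δv₁ = v_p − v_c1 = 14170 m/s.
At r₂: circular v_c2 = √(μ/r₂) = 11500 m/s; transfer-apojove v_a = √[μ(2/r₂ − 1/a_t)] = 4538 m/s.
Δv₂ = v_c2 − v_a = 6961 m/s.
Total Δv = Δv₁ + Δv₂ = 21130 m/s = 21.13 km/s.

Δv_total ≈ 21.1 km/s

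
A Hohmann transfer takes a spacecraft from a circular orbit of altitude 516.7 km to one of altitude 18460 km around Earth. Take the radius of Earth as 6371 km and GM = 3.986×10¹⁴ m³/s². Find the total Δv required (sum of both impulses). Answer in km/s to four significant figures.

Δv_total ≈ 3.278 km/s

r₁ = 6371 + 516.7 = 6887.7 km = 6.8877×10⁶ m.
r₂ = 6371 + 18460 = 24831 km = 2.4831×10⁷ m.
Transfer ellipse a_t = (r₁ + r₂)/2 = 1.586×10⁷ m.
At r₁: circular v_c1 = √(μ/r₁) = 7607 m/s; transfer-perigee v_p = √[μ(2/r₁ − 1/a_t)] = 9519 m/s.
Δv₁ = v_p − v_c1 = 1912 m/s.
At r₂: circular v_c2 = √(μ/r₂) = 4007 m/s; transfer-apogee v_a = √[μ(2/r₂ − 1/a_t)] = 2640 m/s.
Δv₂ = v_c2 − v_a = 1366 m/s.
Total Δv = Δv₁ + Δv₂ = 3278 m/s = 3.278 km/s.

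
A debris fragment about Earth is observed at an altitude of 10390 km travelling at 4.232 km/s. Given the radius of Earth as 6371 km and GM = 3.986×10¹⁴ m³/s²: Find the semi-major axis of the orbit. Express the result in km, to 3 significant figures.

r = 6371 + 10390 = 16761 km = 1.676×10⁷ m.
Vis-viva rearranged: 1/a = 2/r − v²/μ = 1.193×10⁻⁷ − 4.493×10⁻⁸ = 7.439×10⁻⁸ m⁻¹.
a = 1.344×10⁷ m = 13442 km.

a ≈ 13400 km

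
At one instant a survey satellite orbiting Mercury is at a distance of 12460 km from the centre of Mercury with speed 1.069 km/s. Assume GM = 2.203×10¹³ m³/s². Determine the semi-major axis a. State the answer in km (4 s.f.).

a ≈ 9205 km

r = 1.246×10⁷ m.
Vis-viva rearranged: 1/a = 2/r − v²/μ = 1.605×10⁻⁷ − 5.187×10⁻⁸ = 1.086×10⁻⁷ m⁻¹.
a = 9.205×10⁶ m = 9204.7 km.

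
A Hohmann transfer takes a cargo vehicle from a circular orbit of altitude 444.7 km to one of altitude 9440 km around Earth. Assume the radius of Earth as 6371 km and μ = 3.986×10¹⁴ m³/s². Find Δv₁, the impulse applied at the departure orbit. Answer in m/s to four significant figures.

Δv ≈ 1393 m/s

r₁ = 6371 + 444.7 = 6815.7 km = 6.8157×10⁶ m.
r₂ = 6371 + 9440 = 15811 km = 1.5811×10⁷ m.
Transfer ellipse a_t = (r₁ + r₂)/2 = 1.131×10⁷ m.
At r₁: circular v_c1 = √(μ/r₁) = 7647 m/s; transfer-perigee v_p = √[μ(2/r₁ − 1/a_t)] = 9041 m/s.
Δv₁ = v_p − v_c1 = 1393 m/s.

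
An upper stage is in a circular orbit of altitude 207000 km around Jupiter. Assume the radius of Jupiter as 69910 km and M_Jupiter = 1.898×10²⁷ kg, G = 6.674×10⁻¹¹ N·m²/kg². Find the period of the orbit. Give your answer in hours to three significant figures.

μ = GM = 6.674×10⁻¹¹ × 1.898×10²⁷ = 1.267×10¹⁷ m³/s².
r = 69910 + 207000 = 276910 km = 2.7691×10⁸ m.
Kepler's third law: T = 2π√(r³/μ) = 2π√((2.769×10⁸)³ / 1.267×10¹⁷).
r³/μ = 1.676×10⁸ s², so T = 2π × 1.295×10⁴ = 8.135×10⁴ s.
Converting: 8.135×10⁴ s ÷ 3600 = 22.60 hours.

T ≈ 22.6 hours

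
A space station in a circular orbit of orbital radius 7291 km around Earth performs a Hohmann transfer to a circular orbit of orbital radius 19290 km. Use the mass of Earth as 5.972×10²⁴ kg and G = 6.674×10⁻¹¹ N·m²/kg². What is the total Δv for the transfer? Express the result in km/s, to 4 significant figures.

Δv_total ≈ 2.693 km/s

μ = GM = 6.674×10⁻¹¹ × 5.972×10²⁴ = 3.986×10¹⁴ m³/s².
r₁ = 7291 km = 7.291×10⁶ m.
r₂ = 19290 km = 1.929×10⁷ m.
Transfer ellipse a_t = (r₁ + r₂)/2 = 1.329×10⁷ m.
At r₁: circular v_c1 = √(μ/r₁) = 7394 m/s; transfer-perigee v_p = √[μ(2/r₁ − 1/a_t)] = 8907 m/s.
Δv₁ = v_p − v_c1 = 1514 m/s.
At r₂: circular v_c2 = √(μ/r₂) = 4546 m/s; transfer-apogee v_a = √[μ(2/r₂ − 1/a_t)] = 3367 m/s.
Δv₂ = v_c2 − v_a = 1179 m/s.
Total Δv = Δv₁ + Δv₂ = 2693 m/s = 2.693 km/s.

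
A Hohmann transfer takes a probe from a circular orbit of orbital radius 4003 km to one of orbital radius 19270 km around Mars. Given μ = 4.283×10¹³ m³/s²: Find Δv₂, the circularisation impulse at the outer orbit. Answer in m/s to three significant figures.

r₁ = 4003 km = 4.003×10⁶ m.
r₂ = 19270 km = 1.927×10⁷ m.
Transfer ellipse a_t = (r₁ + r₂)/2 = 1.164×10⁷ m.
At r₁: circular v_c1 = √(μ/r₁) = 3271 m/s; transfer-periapsis v_p = √[μ(2/r₁ − 1/a_t)] = 4209 m/s.
At r₂: circular v_c2 = √(μ/r₂) = 1491 m/s; transfer-apoapsis v_a = √[μ(2/r₂ − 1/a_t)] = 874.4 m/s.
Δv₂ = v_c2 − v_a = 616.4 m/s.

Δv ≈ 616 m/s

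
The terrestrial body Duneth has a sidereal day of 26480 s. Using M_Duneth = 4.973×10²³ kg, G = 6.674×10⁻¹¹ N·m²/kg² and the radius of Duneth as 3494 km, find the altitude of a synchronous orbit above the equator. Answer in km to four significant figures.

h_sync ≈ 4891 km

μ = GM = 6.674×10⁻¹¹ × 4.973×10²³ = 3.319×10¹³ m³/s².
A synchronous orbit has period T, so by Kepler's third law a = (μT²/4π²)^(1/3).
μT²/4π² = 3.319×10¹³ × (2.648×10⁴)² / 39.48 = 5.895×10²⁰ m³.
a = 8.385×10⁶ m = 8384.8 km.
Altitude h = a − R = 8384.8 − 3494 = 4890.8 km.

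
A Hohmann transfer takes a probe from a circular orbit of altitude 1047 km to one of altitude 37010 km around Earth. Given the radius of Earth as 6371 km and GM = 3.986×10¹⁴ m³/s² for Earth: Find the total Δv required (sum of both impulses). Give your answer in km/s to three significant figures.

r₁ = 6371 + 1047 = 7418.0 km = 7.4180×10⁶ m.
r₂ = 6371 + 37010 = 43381 km = 4.3381×10⁷ m.
Transfer ellipse a_t = (r₁ + r₂)/2 = 2.540×10⁷ m.
At r₁: circular v_c1 = √(μ/r₁) = 7330 m/s; transfer-perigee v_p = √[μ(2/r₁ − 1/a_t)] = 9580 m/s.
Δv₁ = v_p − v_c1 = 2250 m/s.
At r₂: circular v_c2 = √(μ/r₂) = 3031 m/s; transfer-apogee v_a = √[μ(2/r₂ − 1/a_t)] = 1638 m/s.
Δv₂ = v_c2 − v_a = 1393 m/s.
Total Δv = Δv₁ + Δv₂ = 3643 m/s = 3.643 km/s.

Δv_total ≈ 3.64 km/s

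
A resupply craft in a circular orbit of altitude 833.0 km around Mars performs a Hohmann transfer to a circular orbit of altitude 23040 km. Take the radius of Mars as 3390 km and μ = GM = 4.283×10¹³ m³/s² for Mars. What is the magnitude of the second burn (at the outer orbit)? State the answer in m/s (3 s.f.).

Δv ≈ 605 m/s

r₁ = 3390 + 833.0 = 4223.0 km = 4.2230×10⁶ m.
r₂ = 3390 + 23040 = 26430 km = 2.6430×10⁷ m.
Transfer ellipse a_t = (r₁ + r₂)/2 = 1.533×10⁷ m.
At r₁: circular v_c1 = √(μ/r₁) = 3185 m/s; transfer-periapsis v_p = √[μ(2/r₁ − 1/a_t)] = 4182 m/s.
At r₂: circular v_c2 = √(μ/r₂) = 1273 m/s; transfer-apoapsis v_a = √[μ(2/r₂ − 1/a_t)] = 668.2 m/s.
Δv₂ = v_c2 − v_a = 604.8 m/s.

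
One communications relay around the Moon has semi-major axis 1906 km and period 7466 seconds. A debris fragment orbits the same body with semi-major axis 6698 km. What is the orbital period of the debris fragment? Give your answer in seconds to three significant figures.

T₂ ≈ 49200 seconds

Kepler's third law: T² ∝ a³, so T₂ = T₁ (a₂/a₁)^(3/2).
a₂/a₁ = 3.514, (a₂/a₁)^(3/2) = 6.588.
T₂ = 7466 × 6.588 = 49180 seconds.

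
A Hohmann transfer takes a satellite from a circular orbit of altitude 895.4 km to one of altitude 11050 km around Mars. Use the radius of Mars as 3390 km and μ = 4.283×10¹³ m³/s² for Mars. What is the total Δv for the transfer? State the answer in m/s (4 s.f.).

Δv_total ≈ 1322 m/s

r₁ = 3390 + 895.4 = 4285.4 km = 4.2854×10⁶ m.
r₂ = 3390 + 11050 = 14440 km = 1.4440×10⁷ m.
Transfer ellipse a_t = (r₁ + r₂)/2 = 9.363×10⁶ m.
At r₁: circular v_c1 = √(μ/r₁) = 3161 m/s; transfer-periapsis v_p = √[μ(2/r₁ − 1/a_t)] = 3926 m/s.
Δv₁ = v_p − v_c1 = 764.7 m/s.
At r₂: circular v_c2 = √(μ/r₂) = 1722 m/s; transfer-apoapsis v_a = √[μ(2/r₂ − 1/a_t)] = 1165 m/s.
Δv₂ = v_c2 − v_a = 557.1 m/s.
Total Δv = Δv₁ + Δv₂ = 1322 m/s.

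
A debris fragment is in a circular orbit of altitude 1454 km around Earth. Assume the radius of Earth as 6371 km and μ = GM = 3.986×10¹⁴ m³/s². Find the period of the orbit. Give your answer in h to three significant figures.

T ≈ 1.91 h

r = 6371 + 1454 = 7825.0 km = 7.8250×10⁶ m.
Kepler's third law: T = 2π√(r³/μ) = 2π√((7.825×10⁶)³ / 3.986×10¹⁴).
r³/μ = 1.202×10⁶ s², so T = 2π × 1.096×10³ = 6.889×10³ s.
Converting: 6.889×10³ s ÷ 3600 = 1.914 h.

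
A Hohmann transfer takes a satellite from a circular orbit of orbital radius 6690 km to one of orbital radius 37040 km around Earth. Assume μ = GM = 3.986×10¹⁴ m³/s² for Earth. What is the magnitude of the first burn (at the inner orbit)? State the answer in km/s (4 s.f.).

r₁ = 6690 km = 6.690×10⁶ m.
r₂ = 37040 km = 3.704×10⁷ m.
Transfer ellipse a_t = (r₁ + r₂)/2 = 2.186×10⁷ m.
At r₁: circular v_c1 = √(μ/r₁) = 7719 m/s; transfer-perigee v_p = √[μ(2/r₁ − 1/a_t)] = 10050 m/s.
Δv₁ = v_p − v_c1 = 2328 m/s.
= 2.328 km/s.

Δv ≈ 2.328 km/s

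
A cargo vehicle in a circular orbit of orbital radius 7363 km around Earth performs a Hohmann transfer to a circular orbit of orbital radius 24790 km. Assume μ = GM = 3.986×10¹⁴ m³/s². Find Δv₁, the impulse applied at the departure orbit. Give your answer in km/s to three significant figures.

Δv ≈ 1.78 km/s

r₁ = 7363 km = 7.363×10⁶ m.
r₂ = 24790 km = 2.479×10⁷ m.
Transfer ellipse a_t = (r₁ + r₂)/2 = 1.608×10⁷ m.
At r₁: circular v_c1 = √(μ/r₁) = 7358 m/s; transfer-perigee v_p = √[μ(2/r₁ − 1/a_t)] = 9137 m/s.
Δv₁ = v_p − v_c1 = 1779 m/s.
= 1.779 km/s.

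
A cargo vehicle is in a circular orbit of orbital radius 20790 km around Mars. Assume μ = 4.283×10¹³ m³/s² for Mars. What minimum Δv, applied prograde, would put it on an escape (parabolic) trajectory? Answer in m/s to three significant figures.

Δv ≈ 595 m/s

r = 20790 km = 2.079×10⁷ m.
Circular speed v_c = √(μ/r) = 1435 m/s.
Escape speed v_esc = √(2μ/r) = √2 × v_c = 2030 m/s.
Δv = v_esc − v_c = 594.5 m/s.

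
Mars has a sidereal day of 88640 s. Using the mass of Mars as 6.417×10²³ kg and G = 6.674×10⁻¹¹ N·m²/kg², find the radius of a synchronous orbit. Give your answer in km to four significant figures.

μ = GM = 6.674×10⁻¹¹ × 6.417×10²³ = 4.283×10¹³ m³/s².
A synchronous orbit has period T, so by Kepler's third law a = (μT²/4π²)^(1/3).
μT²/4π² = 4.283×10¹³ × (8.864×10⁴)² / 39.48 = 8.524×10²¹ m³.
a = 2.043×10⁷ m = 20427 km.

r_sync ≈ 20430 km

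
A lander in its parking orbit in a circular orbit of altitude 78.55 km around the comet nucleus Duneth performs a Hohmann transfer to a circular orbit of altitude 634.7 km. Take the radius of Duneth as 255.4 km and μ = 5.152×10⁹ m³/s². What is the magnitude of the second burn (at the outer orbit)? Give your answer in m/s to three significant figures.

r₁ = 255.4 + 78.55 = 333.95 km = 3.3395×10⁵ m.
r₂ = 255.4 + 634.7 = 890.10 km = 8.9010×10⁵ m.
Transfer ellipse a_t = (r₁ + r₂)/2 = 6.120×10⁵ m.
At r₁: circular v_c1 = √(μ/r₁) = 124.2 m/s; transfer-periapsis v_p = √[μ(2/r₁ − 1/a_t)] = 149.8 m/s.
At r₂: circular v_c2 = √(μ/r₂) = 76.08 m/s; transfer-apoapsis v_a = √[μ(2/r₂ − 1/a_t)] = 56.20 m/s.
Δv₂ = v_c2 − v_a = 19.88 m/s.

Δv ≈ 19.9 m/s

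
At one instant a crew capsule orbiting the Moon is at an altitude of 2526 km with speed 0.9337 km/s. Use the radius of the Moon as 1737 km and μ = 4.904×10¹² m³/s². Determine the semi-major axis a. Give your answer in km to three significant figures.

a ≈ 3430 km

r = 1737 + 2526 = 4263.0 km = 4.263×10⁶ m.
Specific orbital energy ε = v²/2 − μ/r = (933.7)²/2 − 4.904×10¹²/4.263×10⁶ = -7.145×10⁵ J/kg.
Since ε = −μ/(2a), a = −μ/(2ε) = 3.432×10⁶ m = 3431.9 km.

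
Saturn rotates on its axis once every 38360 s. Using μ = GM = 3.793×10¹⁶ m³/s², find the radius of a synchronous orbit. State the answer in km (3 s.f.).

A synchronous orbit has period T, so by Kepler's third law a = (μT²/4π²)^(1/3).
μT²/4π² = 3.793×10¹⁶ × (3.836×10⁴)² / 39.48 = 1.414×10²⁴ m³.
a = 1.122×10⁸ m = 1.1223×10⁵ km.

r_sync ≈ 1.12×10⁵ km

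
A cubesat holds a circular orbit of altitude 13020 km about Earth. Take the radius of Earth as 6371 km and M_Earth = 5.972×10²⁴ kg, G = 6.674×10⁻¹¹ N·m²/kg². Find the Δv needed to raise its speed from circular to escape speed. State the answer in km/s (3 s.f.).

Δv ≈ 1.88 km/s

μ = GM = 6.674×10⁻¹¹ × 5.972×10²⁴ = 3.986×10¹⁴ m³/s².
r = 6371 + 13020 = 19391 km = 1.9391×10⁷ m.
Circular speed v_c = √(μ/r) = 4534 m/s.
Escape speed v_esc = √(2μ/r) = √2 × v_c = 6412 m/s.
Δv = v_esc − v_c = 1878 m/s = 1.878 km/s.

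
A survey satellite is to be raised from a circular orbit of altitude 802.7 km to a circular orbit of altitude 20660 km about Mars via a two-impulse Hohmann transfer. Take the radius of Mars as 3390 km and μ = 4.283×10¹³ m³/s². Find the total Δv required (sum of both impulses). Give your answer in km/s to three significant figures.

r₁ = 3390 + 802.7 = 4192.7 km = 4.1927×10⁶ m.
r₂ = 3390 + 20660 = 24050 km = 2.4050×10⁷ m.
Transfer ellipse a_t = (r₁ + r₂)/2 = 1.412×10⁷ m.
At r₁: circular v_c1 = √(μ/r₁) = 3196 m/s; transfer-periapsis v_p = √[μ(2/r₁ − 1/a_t)] = 4171 m/s.
Δv₁ = v_p − v_c1 = 974.9 m/s.
At r₂: circular v_c2 = √(μ/r₂) = 1334 m/s; transfer-apoapsis v_a = √[μ(2/r₂ − 1/a_t)] = 727.2 m/s.
Δv₂ = v_c2 − v_a = 607.3 m/s.
Total Δv = Δv₁ + Δv₂ = 1582 m/s = 1.582 km/s.

Δv_total ≈ 1.58 km/s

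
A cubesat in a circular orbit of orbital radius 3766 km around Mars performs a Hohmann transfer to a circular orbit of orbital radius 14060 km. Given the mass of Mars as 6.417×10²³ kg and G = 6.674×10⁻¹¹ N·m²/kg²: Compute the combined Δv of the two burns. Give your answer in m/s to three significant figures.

μ = GM = 6.674×10⁻¹¹ × 6.417×10²³ = 4.283×10¹³ m³/s².
r₁ = 3766 km = 3.766×10⁶ m.
r₂ = 14060 km = 1.406×10⁷ m.
Transfer ellipse a_t = (r₁ + r₂)/2 = 8.913×10⁶ m.
At r₁: circular v_c1 = √(μ/r₁) = 3372 m/s; transfer-periapsis v_p = √[μ(2/r₁ − 1/a_t)] = 4235 m/s.
Δv₁ = v_p − v_c1 = 863.2 m/s.
At r₂: circular v_c2 = √(μ/r₂) = 1745 m/s; transfer-apoapsis v_a = √[μ(2/r₂ − 1/a_t)] = 1134 m/s.
Δv₂ = v_c2 − v_a = 610.8 m/s.
Total Δv = Δv₁ + Δv₂ = 1474 m/s.

Δv_total ≈ 1470 m/s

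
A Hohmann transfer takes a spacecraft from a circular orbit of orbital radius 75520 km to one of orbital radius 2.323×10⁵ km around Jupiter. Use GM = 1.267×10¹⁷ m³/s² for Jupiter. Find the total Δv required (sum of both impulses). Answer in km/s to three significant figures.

Δv_total ≈ 16.4 km/s

r₁ = 75520 km = 7.552×10⁷ m.
r₂ = 2.323×10⁵ km = 2.323×10⁸ m.
Transfer ellipse a_t = (r₁ + r₂)/2 = 1.539×10⁸ m.
At r₁: circular v_c1 = √(μ/r₁) = 40960 m/s; transfer-perijove v_p = √[μ(2/r₁ − 1/a_t)] = 50320 m/s.
Δv₁ = v_p − v_c1 = 9361 m/s.
At r₂: circular v_c2 = √(μ/r₂) = 23350 m/s; transfer-apojove v_a = √[μ(2/r₂ − 1/a_t)] = 16360 m/s.
Δv₂ = v_c2 − v_a = 6995 m/s.
Total Δv = Δv₁ + Δv₂ = 16360 m/s = 16.36 km/s.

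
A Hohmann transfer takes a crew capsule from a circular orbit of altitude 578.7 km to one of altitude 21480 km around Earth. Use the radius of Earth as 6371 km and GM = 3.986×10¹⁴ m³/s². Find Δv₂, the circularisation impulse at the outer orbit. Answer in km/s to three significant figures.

Δv ≈ 1.39 km/s

r₁ = 6371 + 578.7 = 6949.7 km = 6.9497×10⁶ m.
r₂ = 6371 + 21480 = 27851 km = 2.7851×10⁷ m.
Transfer ellipse a_t = (r₁ + r₂)/2 = 1.740×10⁷ m.
At r₁: circular v_c1 = √(μ/r₁) = 7573 m/s; transfer-perigee v_p = √[μ(2/r₁ − 1/a_t)] = 9581 m/s.
At r₂: circular v_c2 = √(μ/r₂) = 3783 m/s; transfer-apogee v_a = √[μ(2/r₂ − 1/a_t)] = 2391 m/s.
Δv₂ = v_c2 − v_a = 1392 m/s.
= 1.392 km/s.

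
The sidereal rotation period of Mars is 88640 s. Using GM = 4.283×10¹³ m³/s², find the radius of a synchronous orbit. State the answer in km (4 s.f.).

A synchronous orbit has period T, so by Kepler's third law a = (μT²/4π²)^(1/3).
μT²/4π² = 4.283×10¹³ × (8.864×10⁴)² / 39.48 = 8.524×10²¹ m³.
a = 2.043×10⁷ m = 20428 km.

r_sync ≈ 20430 km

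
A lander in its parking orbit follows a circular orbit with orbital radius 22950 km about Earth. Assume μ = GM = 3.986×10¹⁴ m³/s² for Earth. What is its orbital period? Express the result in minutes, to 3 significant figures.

T ≈ 577 minutes

r = 22950 km = 2.295×10⁷ m.
Kepler's third law: T = 2π√(r³/μ) = 2π√((2.295×10⁷)³ / 3.986×10¹⁴).
r³/μ = 3.033×10⁷ s², so T = 2π × 5.507×10³ = 3.460×10⁴ s.
Converting: 3.460×10⁴ s ÷ 60.00 = 576.7 minutes.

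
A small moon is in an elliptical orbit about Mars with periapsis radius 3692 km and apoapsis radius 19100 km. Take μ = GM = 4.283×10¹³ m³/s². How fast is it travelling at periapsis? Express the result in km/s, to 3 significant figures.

Semi-major axis a = (r_p + r_a)/2 = 11396 km = 1.140×10⁷ m.
Vis-viva: v² = μ(2/r − 1/a) = 4.283×10¹³ × (5.417×10⁻⁷ − 8.775×10⁻⁸) = 1.944×10⁷ m²/s².
v = 4409 m/s = 4.409 km/s.

v ≈ 4.41 km/s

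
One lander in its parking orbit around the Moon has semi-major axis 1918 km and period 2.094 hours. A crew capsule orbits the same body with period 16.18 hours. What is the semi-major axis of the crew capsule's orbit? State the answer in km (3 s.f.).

a₂ ≈ 7500 km

Kepler's third law: a³ ∝ T², so a₂ = a₁ (T₂/T₁)^(2/3).
T₂/T₁ = 7.727, (T₂/T₁)^(2/3) = 3.908.
a₂ = 1918 × 3.908 = 7496 km.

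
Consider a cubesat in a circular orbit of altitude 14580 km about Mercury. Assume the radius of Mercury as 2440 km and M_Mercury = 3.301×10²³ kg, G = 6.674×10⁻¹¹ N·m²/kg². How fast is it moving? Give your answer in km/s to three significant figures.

v ≈ 1.14 km/s

μ = GM = 6.674×10⁻¹¹ × 3.301×10²³ = 2.203×10¹³ m³/s².
r = 2440 + 14580 = 17020 km = 1.7020×10⁷ m.
For a circular orbit v = √(μ/r) = √(2.203×10¹³ / 1.702×10⁷) = √(1.294×10⁶) = 1138 m/s.
That is 1.138 km/s.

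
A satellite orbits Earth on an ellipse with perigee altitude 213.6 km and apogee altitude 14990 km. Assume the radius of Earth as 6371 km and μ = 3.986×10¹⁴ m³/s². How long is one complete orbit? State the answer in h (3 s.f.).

r_p = 6371 + 213.6 = 6584.6 km = 6.5846×10⁶ m.
r_a = 6371 + 14990 = 21361 km = 2.1361×10⁷ m.
Semi-major axis a = (r_p + r_a)/2 = (6584.6 + 21361)/2 = 13973 km = 1.397×10⁷ m.
By Kepler's third law T = 2π√(a³/μ) = 2π × 2.616×10³ = 1.644×10⁴ s.
= 4.566 h.

T ≈ 4.57 h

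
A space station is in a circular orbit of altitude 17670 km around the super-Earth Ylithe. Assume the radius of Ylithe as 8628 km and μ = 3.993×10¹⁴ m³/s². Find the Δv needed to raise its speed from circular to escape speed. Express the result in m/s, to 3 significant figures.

Δv ≈ 1610 m/s

r = 8628 + 17670 = 26298 km = 2.6298×10⁷ m.
Circular speed v_c = √(μ/r) = 3897 m/s.
Escape speed v_esc = √(2μ/r) = √2 × v_c = 5511 m/s.
Δv = v_esc − v_c = 1614 m/s.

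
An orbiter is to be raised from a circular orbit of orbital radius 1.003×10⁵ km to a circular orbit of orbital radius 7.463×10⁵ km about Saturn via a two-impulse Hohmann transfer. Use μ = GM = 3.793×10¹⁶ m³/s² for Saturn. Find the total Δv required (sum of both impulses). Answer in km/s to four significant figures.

r₁ = 1.003×10⁵ km = 1.003×10⁸ m.
r₂ = 7.463×10⁵ km = 7.463×10⁸ m.
Transfer ellipse a_t = (r₁ + r₂)/2 = 4.233×10⁸ m.
At r₁: circular v_c1 = √(μ/r₁) = 19450 m/s; transfer-perikrone v_p = √[μ(2/r₁ − 1/a_t)] = 25820 m/s.
Δv₁ = v_p − v_c1 = 6375 m/s.
At r₂: circular v_c2 = √(μ/r₂) = 7129 m/s; transfer-apokrone v_a = √[μ(2/r₂ − 1/a_t)] = 3470 m/s.
Δv₂ = v_c2 − v_a = 3659 m/s.
Total Δv = Δv₁ + Δv₂ = 10030 m/s = 10.03 km/s.

Δv_total ≈ 10.03 km/s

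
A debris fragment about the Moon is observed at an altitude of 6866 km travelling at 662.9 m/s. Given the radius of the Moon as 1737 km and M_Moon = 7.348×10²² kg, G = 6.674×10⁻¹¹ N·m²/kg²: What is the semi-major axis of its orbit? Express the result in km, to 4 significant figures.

a ≈ 6999 km

μ = GM = 6.674×10⁻¹¹ × 7.348×10²² = 4.904×10¹² m³/s².
r = 1737 + 6866 = 8603.0 km = 8.603×10⁶ m.
Specific orbital energy ε = v²/2 − μ/r = (662.9)²/2 − 4.904×10¹²/8.603×10⁶ = -3.503×10⁵ J/kg.
Since ε = −μ/(2a), a = −μ/(2ε) = 6.999×10⁶ m = 6999.4 km.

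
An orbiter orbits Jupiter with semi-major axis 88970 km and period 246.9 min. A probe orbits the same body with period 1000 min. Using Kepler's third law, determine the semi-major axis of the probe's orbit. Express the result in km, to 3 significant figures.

a₂ ≈ 2.26×10⁵ km

Kepler's third law: a³ ∝ T², so a₂ = a₁ (T₂/T₁)^(2/3).
T₂/T₁ = 4.050, (T₂/T₁)^(2/3) = 2.541.
a₂ = 88970 × 2.541 = 2.261×10⁵ km.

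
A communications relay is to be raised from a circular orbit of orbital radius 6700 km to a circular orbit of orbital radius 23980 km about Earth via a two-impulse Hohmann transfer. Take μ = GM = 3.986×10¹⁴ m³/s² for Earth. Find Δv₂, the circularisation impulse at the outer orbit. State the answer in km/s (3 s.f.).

Δv ≈ 1.38 km/s

r₁ = 6700 km = 6.700×10⁶ m.
r₂ = 23980 km = 2.398×10⁷ m.
Transfer ellipse a_t = (r₁ + r₂)/2 = 1.534×10⁷ m.
At r₁: circular v_c1 = √(μ/r₁) = 7713 m/s; transfer-perigee v_p = √[μ(2/r₁ − 1/a_t)] = 9644 m/s.
At r₂: circular v_c2 = √(μ/r₂) = 4077 m/s; transfer-apogee v_a = √[μ(2/r₂ − 1/a_t)] = 2694 m/s.
Δv₂ = v_c2 − v_a = 1383 m/s.
= 1.383 km/s.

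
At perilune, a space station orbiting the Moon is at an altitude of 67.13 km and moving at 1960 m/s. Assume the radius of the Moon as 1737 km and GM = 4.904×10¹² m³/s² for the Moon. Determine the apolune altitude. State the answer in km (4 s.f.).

apolune altitude ≈ 2609 km

r_p = 1737 + 67.13 = 1804.1 km = 1.804×10⁶ m.
Specific energy ε = v²/2 − μ/r = -7.974×10⁵ J/kg, so a = −μ/(2ε) = 3.075×10⁶ m.
The apsides satisfy r_p + r_a = 2a, so the apolune radius is 2a − r_p = 4.346×10⁶ m = 4345.8 km.
Apolune altitude = 4345.8 − 1737 = 2608.8 km.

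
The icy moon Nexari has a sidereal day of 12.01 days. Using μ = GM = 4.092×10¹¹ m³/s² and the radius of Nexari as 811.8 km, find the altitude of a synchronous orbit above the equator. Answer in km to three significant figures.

h_sync ≈ 21500 km

T = 12.01 days = 1.038×10⁶ s.
A synchronous orbit has period T, so by Kepler's third law a = (μT²/4π²)^(1/3).
μT²/4π² = 4.092×10¹¹ × (1.038×10⁶)² / 39.48 = 1.116×10²² m³.
a = 2.235×10⁷ m = 22348 km.
Altitude h = a − R = 22348 − 811.8 = 21536 km.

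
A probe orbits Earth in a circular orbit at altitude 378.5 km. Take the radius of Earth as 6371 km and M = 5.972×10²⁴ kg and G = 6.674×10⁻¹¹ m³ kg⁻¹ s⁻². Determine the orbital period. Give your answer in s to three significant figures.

μ = GM = 6.674×10⁻¹¹ × 5.972×10²⁴ = 3.986×10¹⁴ m³/s².
r = 6371 + 378.5 = 6749.5 km = 6.7495×10⁶ m.
Kepler's third law: T = 2π√(r³/μ) = 2π√((6.750×10⁶)³ / 3.986×10¹⁴).
r³/μ = 7.715×10⁵ s², so T = 2π × 8.783×10² = 5.519×10³ s.

T ≈ 5520 s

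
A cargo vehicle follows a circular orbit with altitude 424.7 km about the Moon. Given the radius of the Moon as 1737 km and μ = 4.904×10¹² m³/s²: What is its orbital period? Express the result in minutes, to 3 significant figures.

r = 1737 + 424.7 = 2161.7 km = 2.1617×10⁶ m.
Kepler's third law: T = 2π√(r³/μ) = 2π√((2.162×10⁶)³ / 4.904×10¹²).
r³/μ = 2.060×10⁶ s², so T = 2π × 1.435×10³ = 9.018×10³ s.
Converting: 9.018×10³ s ÷ 60.00 = 150.3 minutes.

T ≈ 150 minutes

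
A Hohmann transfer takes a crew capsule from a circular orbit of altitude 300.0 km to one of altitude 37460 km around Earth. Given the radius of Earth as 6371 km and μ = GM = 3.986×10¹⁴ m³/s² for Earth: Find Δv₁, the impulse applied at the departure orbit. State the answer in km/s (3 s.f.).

r₁ = 6371 + 300.0 = 6671.0 km = 6.6710×10⁶ m.
r₂ = 6371 + 37460 = 43831 km = 4.3831×10⁷ m.
Transfer ellipse a_t = (r₁ + r₂)/2 = 2.525×10⁷ m.
At r₁: circular v_c1 = √(μ/r₁) = 7730 m/s; transfer-perigee v_p = √[μ(2/r₁ − 1/a_t)] = 10180 m/s.
Δv₁ = v_p − v_c1 = 2454 m/s.
= 2.454 km/s.

Δv ≈ 2.45 km/s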